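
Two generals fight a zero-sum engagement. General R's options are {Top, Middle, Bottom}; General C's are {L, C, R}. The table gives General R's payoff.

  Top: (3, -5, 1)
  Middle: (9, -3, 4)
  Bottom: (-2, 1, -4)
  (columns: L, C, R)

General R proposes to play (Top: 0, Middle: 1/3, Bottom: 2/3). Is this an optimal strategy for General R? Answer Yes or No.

Against L this mix gives (1/3)·9 + (2/3)·(-2) = 5/3.
Against C this mix gives (1/3)·(-3) + (2/3)·1 = -1/3.
Against R this mix gives (1/3)·4 + (2/3)·(-4) = -4/3.
General C will play R, holding General R to -4/3. Shifting weight toward the row that does better against R would raise this floor (the equalizing mix achieves -2/3 against both R and C), so the proposed strategy is not optimal.

No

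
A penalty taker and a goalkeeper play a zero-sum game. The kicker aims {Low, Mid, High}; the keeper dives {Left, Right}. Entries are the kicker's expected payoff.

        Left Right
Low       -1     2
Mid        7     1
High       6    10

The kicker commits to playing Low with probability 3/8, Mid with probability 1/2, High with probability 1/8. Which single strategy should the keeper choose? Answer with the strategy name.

Right

If the keeper plays Left, the kicker's expected payoff is (3/8)·(-1) + (1/2)·7 + (1/8)·6 = 31/8.
If the keeper plays Right, the kicker's expected payoff is (3/8)·2 + (1/2)·1 + (1/8)·10 = 5/2.
The keeper minimizes the kicker's payoff; the smallest is 5/2, so the best response is Right.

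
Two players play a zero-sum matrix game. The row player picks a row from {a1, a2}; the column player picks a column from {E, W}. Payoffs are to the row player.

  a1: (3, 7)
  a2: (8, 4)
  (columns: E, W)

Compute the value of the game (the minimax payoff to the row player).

11/2

Row minima: a1 → 3, a2 → 4; maximin = 4.
Column maxima: E → 8, W → 7; minimax = 7.
4 ≠ 7, so there is no saddle point; optimal play is mixed.
Let the row player play a1 with probability p. Expected payoff against E: 3p + 8(1−p) = −5p + 8; against W: 7p + 4(1−p) = 3p + 4.
Setting these equal: −5p + 8 = 3p + 4 ⇒ −8p = -4 ⇒ p = 1/2, and the value is (-5)·(1/2) + 8 = 11/2.
For the column player: with q = P(E), equating a1's and a2's payoffs gives −4q + 7 = 4q + 4 ⇒ q = 3/8.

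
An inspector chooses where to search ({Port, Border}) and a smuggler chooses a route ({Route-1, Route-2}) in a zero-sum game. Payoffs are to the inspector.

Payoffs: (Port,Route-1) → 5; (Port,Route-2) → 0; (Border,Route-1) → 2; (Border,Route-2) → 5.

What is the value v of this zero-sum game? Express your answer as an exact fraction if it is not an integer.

25/8

Row minima: Port → 0, Border → 2; maximin = 2.
Column maxima: Route-1 → 5, Route-2 → 5; minimax = 5.
2 ≠ 5, so there is no saddle point; optimal play is mixed.
Let the inspector play Port with probability p. Expected payoff against Route-1: 5p + 2(1−p) = 3p + 2; against Route-2: 0p + 5(1−p) = −5p + 5.
Setting these equal: 3p + 2 = −5p + 5 ⇒ 8p = 3 ⇒ p = 3/8, and the value is (3)·(3/8) + 2 = 25/8.
For the smuggler: with q = P(Route-1), equating Port's and Border's payoffs gives 5q = −3q + 5 ⇒ q = 5/8.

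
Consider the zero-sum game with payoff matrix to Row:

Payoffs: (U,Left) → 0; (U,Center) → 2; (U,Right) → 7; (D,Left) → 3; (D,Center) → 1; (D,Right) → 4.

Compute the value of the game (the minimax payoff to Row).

Row minima: U → 0, D → 1; maximin = 1.
Column maxima: Left → 3, Center → 2, Right → 7; minimax = 2.
1 ≠ 2, so there is no saddle point; optimal play is mixed.
Right is strictly dominated by Left (it gives Row strictly more in every row), so Column never plays it.
On the remaining 2×2 (U, D vs Left, Center):
Let Row play U with probability p. Expected payoff against Left: 0p + 3(1−p) = −3p + 3; against Center: 2p + 1(1−p) = p + 1.
Setting these equal: −3p + 3 = p + 1 ⇒ −4p = -2 ⇒ p = 1/2, and the value is (-3)·(1/2) + 3 = 3/2.
For Column: with q = P(Left), equating U's and D's payoffs gives −2q + 2 = 2q + 1 ⇒ q = 1/4.

3/2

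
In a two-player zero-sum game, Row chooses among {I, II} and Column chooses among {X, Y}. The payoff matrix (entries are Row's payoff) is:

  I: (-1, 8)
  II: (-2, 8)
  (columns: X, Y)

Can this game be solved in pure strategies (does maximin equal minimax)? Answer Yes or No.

Row minima: I → -1, II → -2; maximin = -1.
Column maxima: X → -1, Y → 8; minimax = -1.
maximin = minimax = -1, so a saddle point exists.

Yes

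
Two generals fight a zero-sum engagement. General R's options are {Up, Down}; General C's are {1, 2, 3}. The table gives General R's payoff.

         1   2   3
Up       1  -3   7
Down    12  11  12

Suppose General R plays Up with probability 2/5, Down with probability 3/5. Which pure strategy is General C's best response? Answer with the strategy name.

2

If General C plays 1, General R's expected payoff is (2/5)·1 + (3/5)·12 = 38/5.
If General C plays 2, General R's expected payoff is (2/5)·(-3) + (3/5)·11 = 27/5.
If General C plays 3, General R's expected payoff is (2/5)·7 + (3/5)·12 = 10.
General C minimizes General R's payoff; the smallest is 27/5, so the best response is 2.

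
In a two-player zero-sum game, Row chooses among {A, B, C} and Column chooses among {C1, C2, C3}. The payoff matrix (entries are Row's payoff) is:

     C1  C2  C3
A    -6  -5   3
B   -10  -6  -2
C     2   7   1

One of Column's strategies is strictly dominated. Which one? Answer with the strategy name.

C1 holds Row's payoff strictly below C2 in every row: -6 < -5, -10 < -6, 2 < 7.
So C2 is strictly dominated for Column.

C2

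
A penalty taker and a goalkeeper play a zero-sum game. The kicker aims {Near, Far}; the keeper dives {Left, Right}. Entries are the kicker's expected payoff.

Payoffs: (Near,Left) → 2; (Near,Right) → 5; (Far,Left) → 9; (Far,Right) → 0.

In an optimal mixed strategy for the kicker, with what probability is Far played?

Row minima: Near → 2, Far → 0; maximin = 2.
Column maxima: Left → 9, Right → 5; minimax = 5.
2 ≠ 5, so there is no saddle point; optimal play is mixed.
Let the kicker play Near with probability p. Expected payoff against Left: 2p + 9(1−p) = −7p + 9; against Right: 5p + 0(1−p) = 5p.
Setting these equal: −7p + 9 = 5p ⇒ −12p = -9 ⇒ p = 3/4, and the value is (-7)·(3/4) + 9 = 15/4.
For the keeper: with q = P(Left), equating Near's and Far's payoffs gives −3q + 5 = 9q ⇒ q = 5/12.

1/4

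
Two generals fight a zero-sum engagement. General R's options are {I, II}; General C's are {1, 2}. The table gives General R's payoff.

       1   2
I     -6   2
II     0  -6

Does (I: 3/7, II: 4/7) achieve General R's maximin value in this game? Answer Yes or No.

Yes

Against 1 this mix gives (3/7)·(-6) + (4/7)·0 = -18/7.
Against 2 this mix gives (3/7)·2 + (4/7)·(-6) = -18/7.
All of General C's active replies (1, 2) yield -18/7, and no column does worse for General R. The mix makes General C indifferent and guarantees -18/7, so it is optimal.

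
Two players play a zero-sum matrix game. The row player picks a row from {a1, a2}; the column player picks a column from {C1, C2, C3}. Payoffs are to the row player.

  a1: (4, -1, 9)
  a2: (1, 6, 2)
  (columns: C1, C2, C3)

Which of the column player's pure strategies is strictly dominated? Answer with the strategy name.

C3

C1 holds the row player's payoff strictly below C3 in every row: 4 < 9, 1 < 2.
So C3 is strictly dominated for the column player.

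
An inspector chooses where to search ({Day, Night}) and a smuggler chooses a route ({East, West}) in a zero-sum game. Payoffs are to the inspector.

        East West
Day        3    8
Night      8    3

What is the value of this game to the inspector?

Row minima: Day → 3, Night → 3; maximin = 3.
Column maxima: East → 8, West → 8; minimax = 8.
3 ≠ 8, so there is no saddle point; optimal play is mixed.
Let the inspector play Day with probability p. Expected payoff against East: 3p + 8(1−p) = −5p + 8; against West: 8p + 3(1−p) = 5p + 3.
Setting these equal: −5p + 8 = 5p + 3 ⇒ −10p = -5 ⇒ p = 1/2, and the value is (-5)·(1/2) + 8 = 11/2.
For the smuggler: with q = P(East), equating Day's and Night's payoffs gives −5q + 8 = 5q + 3 ⇒ q = 1/2.

11/2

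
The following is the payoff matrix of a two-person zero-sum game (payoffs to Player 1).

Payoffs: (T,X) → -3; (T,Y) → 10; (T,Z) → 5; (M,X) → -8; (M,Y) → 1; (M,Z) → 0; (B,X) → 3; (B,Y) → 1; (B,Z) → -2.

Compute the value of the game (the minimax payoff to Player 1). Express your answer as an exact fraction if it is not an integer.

Row minima: T → -3, M → -8, B → -2; maximin = -2.
Column maxima: X → 3, Y → 10, Z → 5; minimax = 3.
-2 ≠ 3, so there is no saddle point; optimal play is mixed.
M is strictly dominated by T, so Player 1 never plays it.
Y is strictly dominated by Z (it gives Player 1 strictly more in every row), so Player 2 never plays it.
On the remaining 2×2 (T, B vs X, Z):
Let Player 1 play T with probability p. Expected payoff against X: (-3)p + 3(1−p) = −6p + 3; against Z: 5p + (-2)(1−p) = 7p − 2.
Setting these equal: −6p + 3 = 7p − 2 ⇒ −13p = -5 ⇒ p = 5/13, and the value is (-6)·(5/13) + 3 = 9/13.
For Player 2: with q = P(X), equating T's and B's payoffs gives −8q + 5 = 5q − 2 ⇒ q = 7/13.

9/13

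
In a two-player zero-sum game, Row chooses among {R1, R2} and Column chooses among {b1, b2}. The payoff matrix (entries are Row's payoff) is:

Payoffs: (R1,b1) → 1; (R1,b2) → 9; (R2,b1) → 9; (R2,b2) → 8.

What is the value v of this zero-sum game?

Row minima: R1 → 1, R2 → 8; maximin = 8.
Column maxima: b1 → 9, b2 → 9; minimax = 9.
8 ≠ 9, so there is no saddle point; optimal play is mixed.
Let Row play R1 with probability p. Expected payoff against b1: 1p + 9(1−p) = −8p + 9; against b2: 9p + 8(1−p) = p + 8.
Setting these equal: −8p + 9 = p + 8 ⇒ −9p = -1 ⇒ p = 1/9, and the value is (-8)·(1/9) + 9 = 73/9.
For Column: with q = P(b1), equating R1's and R2's payoffs gives −8q + 9 = q + 8 ⇒ q = 1/9.

73/9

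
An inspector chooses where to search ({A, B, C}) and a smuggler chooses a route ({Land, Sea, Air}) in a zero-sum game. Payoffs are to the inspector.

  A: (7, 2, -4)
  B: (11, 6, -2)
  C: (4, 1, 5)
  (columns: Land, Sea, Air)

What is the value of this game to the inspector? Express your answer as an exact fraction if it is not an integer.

Row minima: A → -4, B → -2, C → 1; maximin = 1.
Column maxima: Land → 11, Sea → 6, Air → 5; minimax = 5.
1 ≠ 5, so there is no saddle point; optimal play is mixed.
A is strictly dominated by B, so the inspector never plays it.
Land is strictly dominated by Sea (it gives the inspector strictly more in every row), so the smuggler never plays it.
On the remaining 2×2 (B, C vs Sea, Air):
Let the inspector play B with probability p. Expected payoff against Sea: 6p + 1(1−p) = 5p + 1; against Air: (-2)p + 5(1−p) = −7p + 5.
Setting these equal: 5p + 1 = −7p + 5 ⇒ 12p = 4 ⇒ p = 1/3, and the value is (5)·(1/3) + 1 = 8/3.
For the smuggler: with q = P(Sea), equating B's and C's payoffs gives 8q − 2 = −4q + 5 ⇒ q = 7/12.

8/3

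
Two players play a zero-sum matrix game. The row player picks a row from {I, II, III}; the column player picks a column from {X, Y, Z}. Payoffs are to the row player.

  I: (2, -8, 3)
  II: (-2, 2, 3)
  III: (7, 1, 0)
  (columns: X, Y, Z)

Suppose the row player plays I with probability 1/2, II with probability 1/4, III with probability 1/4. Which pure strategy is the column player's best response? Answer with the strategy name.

If the column player plays X, the row player's expected payoff is (1/2)·2 + (1/4)·(-2) + (1/4)·7 = 9/4.
If the column player plays Y, the row player's expected payoff is (1/2)·(-8) + (1/4)·2 + (1/4)·1 = -13/4.
If the column player plays Z, the row player's expected payoff is (1/2)·3 + (1/4)·3 + (1/4)·0 = 9/4.
The column player minimizes the row player's payoff; the smallest is -13/4, so the best response is Y.

Y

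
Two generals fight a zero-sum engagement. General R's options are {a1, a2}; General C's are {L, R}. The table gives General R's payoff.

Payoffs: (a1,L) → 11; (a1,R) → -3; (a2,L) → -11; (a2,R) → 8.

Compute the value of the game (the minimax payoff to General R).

5/3

Row minima: a1 → -3, a2 → -11; maximin = -3.
Column maxima: L → 11, R → 8; minimax = 8.
-3 ≠ 8, so there is no saddle point; optimal play is mixed.
Let General R play a1 with probability p. Expected payoff against L: 11p + (-11)(1−p) = 22p − 11; against R: (-3)p + 8(1−p) = −11p + 8.
Setting these equal: 22p − 11 = −11p + 8 ⇒ 33p = 19 ⇒ p = 19/33, and the value is (22)·(19/33) − 11 = 5/3.
For General C: with q = P(L), equating a1's and a2's payoffs gives 14q − 3 = −19q + 8 ⇒ q = 1/3.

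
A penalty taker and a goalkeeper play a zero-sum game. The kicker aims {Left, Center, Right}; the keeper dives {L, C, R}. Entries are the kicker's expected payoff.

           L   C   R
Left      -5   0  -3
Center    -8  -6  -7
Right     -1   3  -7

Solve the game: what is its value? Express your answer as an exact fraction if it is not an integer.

Row minima: Left → -5, Center → -8, Right → -7; maximin = -5.
Column maxima: L → -1, C → 3, R → -3; minimax = -3.
-5 ≠ -3, so there is no saddle point; optimal play is mixed.
Center is strictly dominated by Left, so the kicker never plays it.
C is strictly dominated by L (it gives the kicker strictly more in every row), so the keeper never plays it.
On the remaining 2×2 (Left, Right vs L, R):
Let the kicker play Left with probability p. Expected payoff against L: (-5)p + (-1)(1−p) = −4p − 1; against R: (-3)p + (-7)(1−p) = 4p − 7.
Setting these equal: −4p − 1 = 4p − 7 ⇒ −8p = -6 ⇒ p = 3/4, and the value is (-4)·(3/4) − 1 = -4.
For the keeper: with q = P(L), equating Left's and Right's payoffs gives −2q − 3 = 6q − 7 ⇒ q = 1/2.

-4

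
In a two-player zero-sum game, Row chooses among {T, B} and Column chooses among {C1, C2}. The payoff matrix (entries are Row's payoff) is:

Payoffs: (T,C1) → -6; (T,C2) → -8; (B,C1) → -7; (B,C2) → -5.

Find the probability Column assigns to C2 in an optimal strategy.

Row minima: T → -8, B → -7; maximin = -7.
Column maxima: C1 → -6, C2 → -5; minimax = -6.
-7 ≠ -6, so there is no saddle point; optimal play is mixed.
Let Row play T with probability p. Expected payoff against C1: (-6)p + (-7)(1−p) = p − 7; against C2: (-8)p + (-5)(1−p) = −3p − 5.
Setting these equal: p − 7 = −3p − 5 ⇒ 4p = 2 ⇒ p = 1/2, and the value is (1)·(1/2) − 7 = -13/2.
For Column: with q = P(C1), equating T's and B's payoffs gives 2q − 8 = −2q − 5 ⇒ q = 3/4.

1/4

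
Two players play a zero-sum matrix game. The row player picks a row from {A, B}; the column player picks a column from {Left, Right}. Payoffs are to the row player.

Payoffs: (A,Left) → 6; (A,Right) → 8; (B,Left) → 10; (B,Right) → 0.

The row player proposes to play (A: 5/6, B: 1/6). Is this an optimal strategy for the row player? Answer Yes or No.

Against Left this mix gives (5/6)·6 + (1/6)·10 = 20/3.
Against Right this mix gives (5/6)·8 + (1/6)·0 = 20/3.
All of the column player's active replies (Left, Right) yield 20/3, and no column does worse for the row player. The mix makes the column player indifferent and guarantees 20/3, so it is optimal.

Yes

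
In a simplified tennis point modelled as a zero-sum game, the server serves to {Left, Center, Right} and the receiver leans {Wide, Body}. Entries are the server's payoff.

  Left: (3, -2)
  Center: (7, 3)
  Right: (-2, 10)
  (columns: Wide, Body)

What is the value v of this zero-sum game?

Row minima: Left → -2, Center → 3, Right → -2; maximin = 3.
Column maxima: Wide → 7, Body → 10; minimax = 7.
3 ≠ 7, so there is no saddle point; optimal play is mixed.
Left is strictly dominated by Center, so the server never plays it.
On the remaining 2×2 (Center, Right vs Wide, Body):
Let the server play Center with probability p. Expected payoff against Wide: 7p + (-2)(1−p) = 9p − 2; against Body: 3p + 10(1−p) = −7p + 10.
Setting these equal: 9p − 2 = −7p + 10 ⇒ 16p = 12 ⇒ p = 3/4, and the value is (9)·(3/4) − 2 = 19/4.
For the receiver: with q = P(Wide), equating Center's and Right's payoffs gives 4q + 3 = −12q + 10 ⇒ q = 7/16.

19/4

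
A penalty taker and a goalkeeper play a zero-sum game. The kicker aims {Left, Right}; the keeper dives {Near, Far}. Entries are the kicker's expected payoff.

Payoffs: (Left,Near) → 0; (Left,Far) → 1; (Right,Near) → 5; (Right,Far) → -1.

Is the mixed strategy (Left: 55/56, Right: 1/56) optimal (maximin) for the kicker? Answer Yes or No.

Against Near this mix gives (55/56)·0 + (1/56)·5 = 5/56.
Against Far this mix gives (55/56)·1 + (1/56)·(-1) = 27/28.
The keeper will play Near, holding the kicker to 5/56. Shifting weight toward the row that does better against Near would raise this floor (the equalizing mix achieves 5/7 against both Near and Far), so the proposed strategy is not optimal.

No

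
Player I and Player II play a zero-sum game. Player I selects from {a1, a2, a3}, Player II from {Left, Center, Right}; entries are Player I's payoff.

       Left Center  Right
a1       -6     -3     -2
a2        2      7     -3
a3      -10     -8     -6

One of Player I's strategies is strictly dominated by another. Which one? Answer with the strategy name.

a3

a1 gives a strictly higher payoff than a3 against every column: -6 > -10, -3 > -8, -2 > -6.
So a3 is strictly dominated and Player I never plays it.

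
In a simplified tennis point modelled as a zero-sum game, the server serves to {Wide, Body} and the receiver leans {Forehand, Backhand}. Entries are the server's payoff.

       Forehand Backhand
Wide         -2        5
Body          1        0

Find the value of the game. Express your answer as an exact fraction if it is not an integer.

5/8

Row minima: Wide → -2, Body → 0; maximin = 0.
Column maxima: Forehand → 1, Backhand → 5; minimax = 1.
0 ≠ 1, so there is no saddle point; optimal play is mixed.
Let the server play Wide with probability p. Expected payoff against Forehand: (-2)p + 1(1−p) = −3p + 1; against Backhand: 5p + 0(1−p) = 5p.
Setting these equal: −3p + 1 = 5p ⇒ −8p = -1 ⇒ p = 1/8, and the value is (-3)·(1/8) + 1 = 5/8.
For the receiver: with q = P(Forehand), equating Wide's and Body's payoffs gives −7q + 5 = q ⇒ q = 5/8.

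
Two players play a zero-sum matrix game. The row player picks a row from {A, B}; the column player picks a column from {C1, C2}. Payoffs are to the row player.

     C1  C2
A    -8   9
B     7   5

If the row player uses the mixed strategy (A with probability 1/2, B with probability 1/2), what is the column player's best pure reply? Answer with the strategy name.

C1

If the column player plays C1, the row player's expected payoff is (1/2)·(-8) + (1/2)·7 = -1/2.
If the column player plays C2, the row player's expected payoff is (1/2)·9 + (1/2)·5 = 7.
The column player minimizes the row player's payoff; the smallest is -1/2, so the best response is C1.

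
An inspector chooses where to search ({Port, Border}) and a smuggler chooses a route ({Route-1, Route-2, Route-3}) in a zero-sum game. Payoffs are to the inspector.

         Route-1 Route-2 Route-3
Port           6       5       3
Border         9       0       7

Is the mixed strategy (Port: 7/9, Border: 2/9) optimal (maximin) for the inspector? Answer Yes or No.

Yes

Against Route-1 this mix gives (7/9)·6 + (2/9)·9 = 20/3.
Against Route-2 this mix gives (7/9)·5 + (2/9)·0 = 35/9.
Against Route-3 this mix gives (7/9)·3 + (2/9)·7 = 35/9.
All of the smuggler's active replies (Route-2, Route-3) yield 35/9, and no column does worse for the inspector. The mix makes the smuggler indifferent and guarantees 35/9, so it is optimal.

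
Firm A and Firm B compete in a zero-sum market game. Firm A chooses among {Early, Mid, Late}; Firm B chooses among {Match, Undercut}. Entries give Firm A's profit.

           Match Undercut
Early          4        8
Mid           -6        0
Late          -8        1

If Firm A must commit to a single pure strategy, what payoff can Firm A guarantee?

Row minima: Early → 4, Mid → -6, Late → -8.
The best of these is 4.

4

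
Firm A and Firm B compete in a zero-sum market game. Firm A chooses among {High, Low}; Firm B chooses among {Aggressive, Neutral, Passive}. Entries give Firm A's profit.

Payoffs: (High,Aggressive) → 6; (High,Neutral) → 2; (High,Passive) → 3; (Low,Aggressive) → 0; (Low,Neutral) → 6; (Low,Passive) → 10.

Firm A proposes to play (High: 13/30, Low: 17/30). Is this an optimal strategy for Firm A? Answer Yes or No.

Against Aggressive this mix gives (13/30)·6 + (17/30)·0 = 13/5.
Against Neutral this mix gives (13/30)·2 + (17/30)·6 = 64/15.
Against Passive this mix gives (13/30)·3 + (17/30)·10 = 209/30.
Firm B will play Aggressive, holding Firm A to 13/5. Shifting weight toward the row that does better against Aggressive would raise this floor (the equalizing mix achieves 18/5 against both Aggressive and Neutral), so the proposed strategy is not optimal.

No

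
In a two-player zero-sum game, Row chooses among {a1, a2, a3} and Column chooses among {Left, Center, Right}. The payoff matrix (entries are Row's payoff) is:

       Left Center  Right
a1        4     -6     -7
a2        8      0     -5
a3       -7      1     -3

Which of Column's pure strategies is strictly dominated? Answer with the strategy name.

Center

Right holds Row's payoff strictly below Center in every row: -7 < -6, -5 < 0, -3 < 1.
So Center is strictly dominated for Column.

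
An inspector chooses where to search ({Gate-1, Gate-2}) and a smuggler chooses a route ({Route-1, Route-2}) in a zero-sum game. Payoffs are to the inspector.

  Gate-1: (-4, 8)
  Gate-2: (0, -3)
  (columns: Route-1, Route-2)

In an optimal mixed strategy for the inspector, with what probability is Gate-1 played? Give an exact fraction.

Row minima: Gate-1 → -4, Gate-2 → -3; maximin = -3.
Column maxima: Route-1 → 0, Route-2 → 8; minimax = 0.
-3 ≠ 0, so there is no saddle point; optimal play is mixed.
Let the inspector play Gate-1 with probability p. Expected payoff against Route-1: (-4)p + 0(1−p) = −4p; against Route-2: 8p + (-3)(1−p) = 11p − 3.
Setting these equal: −4p = 11p − 3 ⇒ −15p = -3 ⇒ p = 1/5, and the value is (-4)·(1/5) = -4/5.
For the smuggler: with q = P(Route-1), equating Gate-1's and Gate-2's payoffs gives −12q + 8 = 3q − 3 ⇒ q = 11/15.

1/5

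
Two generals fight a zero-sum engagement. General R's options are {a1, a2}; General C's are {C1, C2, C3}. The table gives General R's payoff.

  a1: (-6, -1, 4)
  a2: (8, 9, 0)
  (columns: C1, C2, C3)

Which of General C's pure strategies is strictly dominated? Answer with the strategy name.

C2

C1 holds General R's payoff strictly below C2 in every row: -6 < -1, 8 < 9.
So C2 is strictly dominated for General C.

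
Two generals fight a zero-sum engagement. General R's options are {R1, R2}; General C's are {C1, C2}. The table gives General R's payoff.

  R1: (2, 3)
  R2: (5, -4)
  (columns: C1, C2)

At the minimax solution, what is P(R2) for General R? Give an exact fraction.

1/10

Row minima: R1 → 2, R2 → -4; maximin = 2.
Column maxima: C1 → 5, C2 → 3; minimax = 3.
2 ≠ 3, so there is no saddle point; optimal play is mixed.
Let General R play R1 with probability p. Expected payoff against C1: 2p + 5(1−p) = −3p + 5; against C2: 3p + (-4)(1−p) = 7p − 4.
Setting these equal: −3p + 5 = 7p − 4 ⇒ −10p = -9 ⇒ p = 9/10, and the value is (-3)·(9/10) + 5 = 23/10.
For General C: with q = P(C1), equating R1's and R2's payoffs gives −q + 3 = 9q − 4 ⇒ q = 7/10.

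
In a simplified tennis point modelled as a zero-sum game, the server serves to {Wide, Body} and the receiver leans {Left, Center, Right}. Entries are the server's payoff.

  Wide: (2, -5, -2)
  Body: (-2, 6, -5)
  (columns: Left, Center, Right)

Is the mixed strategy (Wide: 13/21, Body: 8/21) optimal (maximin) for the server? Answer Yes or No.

Against Left this mix gives (13/21)·2 + (8/21)·(-2) = 10/21.
Against Center this mix gives (13/21)·(-5) + (8/21)·6 = -17/21.
Against Right this mix gives (13/21)·(-2) + (8/21)·(-5) = -22/7.
The receiver will play Right, holding the server to -22/7. Shifting weight toward the row that does better against Right would raise this floor (the equalizing mix achieves -37/14 against both Right and Center), so the proposed strategy is not optimal.

No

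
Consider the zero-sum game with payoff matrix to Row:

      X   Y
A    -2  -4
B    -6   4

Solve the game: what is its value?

Row minima: A → -4, B → -6; maximin = -4.
Column maxima: X → -2, Y → 4; minimax = -2.
-4 ≠ -2, so there is no saddle point; optimal play is mixed.
Let Row play A with probability p. Expected payoff against X: (-2)p + (-6)(1−p) = 4p − 6; against Y: (-4)p + 4(1−p) = −8p + 4.
Setting these equal: 4p − 6 = −8p + 4 ⇒ 12p = 10 ⇒ p = 5/6, and the value is (4)·(5/6) − 6 = -8/3.
For Column: with q = P(X), equating A's and B's payoffs gives 2q − 4 = −10q + 4 ⇒ q = 2/3.

-8/3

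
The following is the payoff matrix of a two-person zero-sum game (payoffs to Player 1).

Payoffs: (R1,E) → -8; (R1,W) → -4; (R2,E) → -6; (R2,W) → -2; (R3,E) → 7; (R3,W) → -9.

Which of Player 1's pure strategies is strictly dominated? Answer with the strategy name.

R2 gives a strictly higher payoff than R1 against every column: -6 > -8, -2 > -4.
So R1 is strictly dominated and Player 1 never plays it.

R1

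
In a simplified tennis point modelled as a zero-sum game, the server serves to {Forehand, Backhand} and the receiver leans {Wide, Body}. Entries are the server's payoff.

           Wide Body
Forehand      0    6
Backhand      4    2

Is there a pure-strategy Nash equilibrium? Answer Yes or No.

Row minima: Forehand → 0, Backhand → 2; maximin = 2.
Column maxima: Wide → 4, Body → 6; minimax = 4.
2 ≠ 4, so no pure-strategy equilibrium exists.

No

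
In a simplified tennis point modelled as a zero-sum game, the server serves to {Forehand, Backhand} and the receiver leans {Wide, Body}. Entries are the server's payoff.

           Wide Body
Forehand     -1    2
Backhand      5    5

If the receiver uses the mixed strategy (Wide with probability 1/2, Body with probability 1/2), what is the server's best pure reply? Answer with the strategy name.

Expected payoff of Forehand: (1/2)·(-1) + (1/2)·2 = 1/2.
Expected payoff of Backhand: (1/2)·5 + (1/2)·5 = 5.
The largest is 5, so the server's best response is Backhand.

Backhand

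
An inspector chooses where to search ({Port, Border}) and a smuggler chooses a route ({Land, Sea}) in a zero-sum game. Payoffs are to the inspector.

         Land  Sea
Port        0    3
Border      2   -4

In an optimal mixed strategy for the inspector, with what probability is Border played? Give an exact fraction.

Row minima: Port → 0, Border → -4; maximin = 0.
Column maxima: Land → 2, Sea → 3; minimax = 2.
0 ≠ 2, so there is no saddle point; optimal play is mixed.
Let the inspector play Port with probability p. Expected payoff against Land: 0p + 2(1−p) = −2p + 2; against Sea: 3p + (-4)(1−p) = 7p − 4.
Setting these equal: −2p + 2 = 7p − 4 ⇒ −9p = -6 ⇒ p = 2/3, and the value is (-2)·(2/3) + 2 = 2/3.
For the smuggler: with q = P(Land), equating Port's and Border's payoffs gives −3q + 3 = 6q − 4 ⇒ q = 7/9.

1/3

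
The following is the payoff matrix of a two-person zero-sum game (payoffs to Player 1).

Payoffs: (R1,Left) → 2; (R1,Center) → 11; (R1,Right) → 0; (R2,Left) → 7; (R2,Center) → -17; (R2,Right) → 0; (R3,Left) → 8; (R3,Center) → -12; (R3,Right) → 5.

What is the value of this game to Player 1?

55/28

Row minima: R1 → 0, R2 → -17, R3 → -12; maximin = 0.
Column maxima: Left → 8, Center → 11, Right → 5; minimax = 5.
0 ≠ 5, so there is no saddle point; optimal play is mixed.
R2 is strictly dominated by R3, so Player 1 never plays it.
Left is strictly dominated by Right (it gives Player 1 strictly more in every row), so Player 2 never plays it.
On the remaining 2×2 (R1, R3 vs Center, Right):
Let Player 1 play R1 with probability p. Expected payoff against Center: 11p + (-12)(1−p) = 23p − 12; against Right: 0p + 5(1−p) = −5p + 5.
Setting these equal: 23p − 12 = −5p + 5 ⇒ 28p = 17 ⇒ p = 17/28, and the value is (23)·(17/28) − 12 = 55/28.
For Player 2: with q = P(Center), equating R1's and R3's payoffs gives 11q = −17q + 5 ⇒ q = 5/28.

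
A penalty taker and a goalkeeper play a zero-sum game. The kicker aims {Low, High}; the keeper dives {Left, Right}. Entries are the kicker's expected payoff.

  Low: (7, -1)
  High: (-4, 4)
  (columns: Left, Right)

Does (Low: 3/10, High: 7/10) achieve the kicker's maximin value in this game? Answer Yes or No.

No

Against Left this mix gives (3/10)·7 + (7/10)·(-4) = -7/10.
Against Right this mix gives (3/10)·(-1) + (7/10)·4 = 5/2.
The keeper will play Left, holding the kicker to -7/10. Shifting weight toward the row that does better against Left would raise this floor (the equalizing mix achieves 3/2 against both Left and Right), so the proposed strategy is not optimal.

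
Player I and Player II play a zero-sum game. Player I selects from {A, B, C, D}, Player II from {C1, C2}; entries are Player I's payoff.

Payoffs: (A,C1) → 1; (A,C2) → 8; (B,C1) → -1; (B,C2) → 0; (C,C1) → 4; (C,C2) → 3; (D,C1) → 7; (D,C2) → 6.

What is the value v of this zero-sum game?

Row minima: A → 1, B → -1, C → 3, D → 6; maximin = 6.
Column maxima: C1 → 7, C2 → 8; minimax = 7.
6 ≠ 7, so there is no saddle point; optimal play is mixed.
B is strictly dominated by A, so Player I never plays it.
C is strictly dominated by D, so Player I never plays it.
On the remaining 2×2 (A, D vs C1, C2):
Let Player I play A with probability p. Expected payoff against C1: 1p + 7(1−p) = −6p + 7; against C2: 8p + 6(1−p) = 2p + 6.
Setting these equal: −6p + 7 = 2p + 6 ⇒ −8p = -1 ⇒ p = 1/8, and the value is (-6)·(1/8) + 7 = 25/4.
For Player II: with q = P(C1), equating A's and D's payoffs gives −7q + 8 = q + 6 ⇒ q = 1/4.

25/4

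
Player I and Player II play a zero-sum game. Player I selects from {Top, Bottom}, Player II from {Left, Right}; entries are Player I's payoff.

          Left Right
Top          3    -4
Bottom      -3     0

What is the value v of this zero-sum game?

-6/5

Row minima: Top → -4, Bottom → -3; maximin = -3.
Column maxima: Left → 3, Right → 0; minimax = 0.
-3 ≠ 0, so there is no saddle point; optimal play is mixed.
Let Player I play Top with probability p. Expected payoff against Left: 3p + (-3)(1−p) = 6p − 3; against Right: (-4)p + 0(1−p) = −4p.
Setting these equal: 6p − 3 = −4p ⇒ 10p = 3 ⇒ p = 3/10, and the value is (6)·(3/10) − 3 = -6/5.
For Player II: with q = P(Left), equating Top's and Bottom's payoffs gives 7q − 4 = −3q ⇒ q = 2/5.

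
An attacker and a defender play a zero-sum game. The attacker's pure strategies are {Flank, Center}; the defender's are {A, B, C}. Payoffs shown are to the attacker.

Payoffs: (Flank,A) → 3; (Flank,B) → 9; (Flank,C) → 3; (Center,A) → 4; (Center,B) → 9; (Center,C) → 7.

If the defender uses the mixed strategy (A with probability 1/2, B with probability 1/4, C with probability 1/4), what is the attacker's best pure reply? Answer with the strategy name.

Expected payoff of Flank: (1/2)·3 + (1/4)·9 + (1/4)·3 = 9/2.
Expected payoff of Center: (1/2)·4 + (1/4)·9 + (1/4)·7 = 6.
The largest is 6, so the attacker's best response is Center.

Center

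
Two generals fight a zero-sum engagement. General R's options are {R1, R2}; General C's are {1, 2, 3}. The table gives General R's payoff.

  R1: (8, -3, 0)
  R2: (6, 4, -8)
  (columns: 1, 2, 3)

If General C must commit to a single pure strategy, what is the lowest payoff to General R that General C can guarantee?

Column maxima: 1 → 8, 2 → 4, 3 → 0.
The smallest of these is 0.

0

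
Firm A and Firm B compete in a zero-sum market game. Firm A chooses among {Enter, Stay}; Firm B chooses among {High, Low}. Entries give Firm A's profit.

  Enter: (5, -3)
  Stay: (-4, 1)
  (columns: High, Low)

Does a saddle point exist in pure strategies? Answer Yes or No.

No

Row minima: Enter → -3, Stay → -4; maximin = -3.
Column maxima: High → 5, Low → 1; minimax = 1.
-3 ≠ 1, so no pure-strategy equilibrium exists.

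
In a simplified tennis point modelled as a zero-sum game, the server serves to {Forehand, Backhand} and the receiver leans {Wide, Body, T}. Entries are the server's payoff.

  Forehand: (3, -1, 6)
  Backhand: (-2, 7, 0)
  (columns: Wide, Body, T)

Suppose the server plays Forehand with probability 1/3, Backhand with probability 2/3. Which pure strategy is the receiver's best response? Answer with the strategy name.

Wide

If the receiver plays Wide, the server's expected payoff is (1/3)·3 + (2/3)·(-2) = -1/3.
If the receiver plays Body, the server's expected payoff is (1/3)·(-1) + (2/3)·7 = 13/3.
If the receiver plays T, the server's expected payoff is (1/3)·6 + (2/3)·0 = 2.
The receiver minimizes the server's payoff; the smallest is -1/3, so the best response is Wide.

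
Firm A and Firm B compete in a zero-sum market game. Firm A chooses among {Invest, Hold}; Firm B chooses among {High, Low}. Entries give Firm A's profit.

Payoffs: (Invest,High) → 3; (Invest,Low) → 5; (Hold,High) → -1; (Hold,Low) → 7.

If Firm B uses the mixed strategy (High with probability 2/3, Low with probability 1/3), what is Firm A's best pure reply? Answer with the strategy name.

Expected payoff of Invest: (2/3)·3 + (1/3)·5 = 11/3.
Expected payoff of Hold: (2/3)·(-1) + (1/3)·7 = 5/3.
The largest is 11/3, so Firm A's best response is Invest.

Invest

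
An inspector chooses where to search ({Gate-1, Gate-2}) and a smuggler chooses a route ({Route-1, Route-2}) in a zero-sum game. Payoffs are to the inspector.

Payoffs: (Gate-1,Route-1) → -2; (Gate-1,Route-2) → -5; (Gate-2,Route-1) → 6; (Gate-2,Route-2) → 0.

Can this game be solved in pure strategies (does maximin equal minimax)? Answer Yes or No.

Row minima: Gate-1 → -5, Gate-2 → 0; maximin = 0.
Column maxima: Route-1 → 6, Route-2 → 0; minimax = 0.
maximin = minimax = 0, so a saddle point exists.

Yes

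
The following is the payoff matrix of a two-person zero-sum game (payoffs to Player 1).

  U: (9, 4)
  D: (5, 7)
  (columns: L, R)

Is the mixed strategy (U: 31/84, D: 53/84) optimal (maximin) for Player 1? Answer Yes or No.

Against L this mix gives (31/84)·9 + (53/84)·5 = 136/21.
Against R this mix gives (31/84)·4 + (53/84)·7 = 165/28.
Player 2 will play R, holding Player 1 to 165/28. Shifting weight toward the row that does better against R would raise this floor (the equalizing mix achieves 43/7 against both R and L), so the proposed strategy is not optimal.

No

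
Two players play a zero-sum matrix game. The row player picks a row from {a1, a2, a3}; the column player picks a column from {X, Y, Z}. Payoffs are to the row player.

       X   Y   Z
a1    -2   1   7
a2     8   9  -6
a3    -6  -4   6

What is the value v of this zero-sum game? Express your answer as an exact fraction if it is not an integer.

Row minima: a1 → -2, a2 → -6, a3 → -6; maximin = -2.
Column maxima: X → 8, Y → 9, Z → 7; minimax = 7.
-2 ≠ 7, so there is no saddle point; optimal play is mixed.
a3 is strictly dominated by a1, so the row player never plays it.
Y is strictly dominated by X (it gives the row player strictly more in every row), so the column player never plays it.
On the remaining 2×2 (a1, a2 vs X, Z):
Let the row player play a1 with probability p. Expected payoff against X: (-2)p + 8(1−p) = −10p + 8; against Z: 7p + (-6)(1−p) = 13p − 6.
Setting these equal: −10p + 8 = 13p − 6 ⇒ −23p = -14 ⇒ p = 14/23, and the value is (-10)·(14/23) + 8 = 44/23.
For the column player: with q = P(X), equating a1's and a2's payoffs gives −9q + 7 = 14q − 6 ⇒ q = 13/23.

44/23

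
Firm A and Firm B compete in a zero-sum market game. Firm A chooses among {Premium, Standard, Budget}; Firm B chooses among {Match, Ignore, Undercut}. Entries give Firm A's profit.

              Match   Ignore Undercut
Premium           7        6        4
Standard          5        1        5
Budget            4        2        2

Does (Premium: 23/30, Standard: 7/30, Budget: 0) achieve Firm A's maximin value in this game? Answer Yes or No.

Against Match this mix gives (23/30)·7 + (7/30)·5 = 98/15.
Against Ignore this mix gives (23/30)·6 + (7/30)·1 = 29/6.
Against Undercut this mix gives (23/30)·4 + (7/30)·5 = 127/30.
Firm B will play Undercut, holding Firm A to 127/30. Shifting weight toward the row that does better against Undercut would raise this floor (the equalizing mix achieves 13/3 against both Undercut and Ignore), so the proposed strategy is not optimal.

No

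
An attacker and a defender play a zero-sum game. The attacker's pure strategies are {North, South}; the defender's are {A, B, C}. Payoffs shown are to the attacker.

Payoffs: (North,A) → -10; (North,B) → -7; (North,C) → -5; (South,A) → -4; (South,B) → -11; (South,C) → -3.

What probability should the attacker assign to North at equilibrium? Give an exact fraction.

Row minima: North → -10, South → -11; maximin = -10.
Column maxima: A → -4, B → -7, C → -3; minimax = -7.
-10 ≠ -7, so there is no saddle point; optimal play is mixed.
C is strictly dominated by A (it gives the attacker strictly more in every row), so the defender never plays it.
On the remaining 2×2 (North, South vs A, B):
Let the attacker play North with probability p. Expected payoff against A: (-10)p + (-4)(1−p) = −6p − 4; against B: (-7)p + (-11)(1−p) = 4p − 11.
Setting these equal: −6p − 4 = 4p − 11 ⇒ −10p = -7 ⇒ p = 7/10, and the value is (-6)·(7/10) − 4 = -41/5.
For the defender: with q = P(A), equating North's and South's payoffs gives −3q − 7 = 7q − 11 ⇒ q = 2/5.

7/10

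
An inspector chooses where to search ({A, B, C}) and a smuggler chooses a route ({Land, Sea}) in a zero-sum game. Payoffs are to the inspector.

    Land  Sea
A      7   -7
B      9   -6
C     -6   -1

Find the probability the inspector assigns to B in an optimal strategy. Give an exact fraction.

Row minima: A → -7, B → -6, C → -6; maximin = -6.
Column maxima: Land → 9, Sea → -1; minimax = -1.
-6 ≠ -1, so there is no saddle point; optimal play is mixed.
A is strictly dominated by B, so the inspector never plays it.
On the remaining 2×2 (B, C vs Land, Sea):
Let the inspector play B with probability p. Expected payoff against Land: 9p + (-6)(1−p) = 15p − 6; against Sea: (-6)p + (-1)(1−p) = −5p − 1.
Setting these equal: 15p − 6 = −5p − 1 ⇒ 20p = 5 ⇒ p = 1/4, and the value is (15)·(1/4) − 6 = -9/4.
For the smuggler: with q = P(Land), equating B's and C's payoffs gives 15q − 6 = −5q − 1 ⇒ q = 1/4.

1/4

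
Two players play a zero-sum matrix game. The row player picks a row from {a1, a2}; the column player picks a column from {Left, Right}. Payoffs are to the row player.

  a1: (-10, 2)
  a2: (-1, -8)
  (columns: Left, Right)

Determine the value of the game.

-82/19

Row minima: a1 → -10, a2 → -8; maximin = -8.
Column maxima: Left → -1, Right → 2; minimax = -1.
-8 ≠ -1, so there is no saddle point; optimal play is mixed.
Let the row player play a1 with probability p. Expected payoff against Left: (-10)p + (-1)(1−p) = −9p − 1; against Right: 2p + (-8)(1−p) = 10p − 8.
Setting these equal: −9p − 1 = 10p − 8 ⇒ −19p = -7 ⇒ p = 7/19, and the value is (-9)·(7/19) − 1 = -82/19.
For the column player: with q = P(Left), equating a1's and a2's payoffs gives −12q + 2 = 7q − 8 ⇒ q = 10/19.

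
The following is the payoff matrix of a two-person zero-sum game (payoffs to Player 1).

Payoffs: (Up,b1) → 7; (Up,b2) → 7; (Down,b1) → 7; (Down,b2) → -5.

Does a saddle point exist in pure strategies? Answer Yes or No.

Row minima: Up → 7, Down → -5; maximin = 7.
Column maxima: b1 → 7, b2 → 7; minimax = 7.
maximin = minimax = 7, so a saddle point exists.

Yes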